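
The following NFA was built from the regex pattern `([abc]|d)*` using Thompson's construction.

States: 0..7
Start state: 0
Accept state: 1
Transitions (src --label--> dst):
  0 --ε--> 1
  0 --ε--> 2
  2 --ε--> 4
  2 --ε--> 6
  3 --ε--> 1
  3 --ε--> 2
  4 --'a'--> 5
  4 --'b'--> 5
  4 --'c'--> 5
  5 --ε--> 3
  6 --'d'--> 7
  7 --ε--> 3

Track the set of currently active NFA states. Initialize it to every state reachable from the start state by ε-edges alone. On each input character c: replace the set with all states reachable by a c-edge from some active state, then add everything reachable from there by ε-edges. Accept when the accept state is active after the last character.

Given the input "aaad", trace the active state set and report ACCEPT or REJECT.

initial (ε-close {0}): {0,1,2,4,6}
'a' @ 1: {1,2,3,4,5,6}  ✓accept
'a' @ 2: {1,2,3,4,5,6}  ✓accept
'a' @ 3: {1,2,3,4,5,6}  ✓accept
'd' @ 4: {1,2,3,4,6,7}  ✓accept
end set {1,2,3,4,6,7} — state 1 in

Answer: ACCEPT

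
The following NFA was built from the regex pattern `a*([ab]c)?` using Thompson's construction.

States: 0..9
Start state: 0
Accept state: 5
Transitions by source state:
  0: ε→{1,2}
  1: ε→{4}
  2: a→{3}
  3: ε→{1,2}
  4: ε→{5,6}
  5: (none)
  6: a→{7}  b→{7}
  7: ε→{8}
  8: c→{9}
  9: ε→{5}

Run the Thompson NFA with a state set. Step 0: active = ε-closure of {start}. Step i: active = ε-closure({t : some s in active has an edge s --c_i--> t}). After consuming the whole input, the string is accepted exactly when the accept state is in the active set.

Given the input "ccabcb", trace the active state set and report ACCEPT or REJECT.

start: ε-closure({0}) = {0,1,2,4,5,6}
'c' @ 1: {}  — no active states
rest 'cabcb' ignored (set empty)
end set {} — state 5 not in

Answer: REJECT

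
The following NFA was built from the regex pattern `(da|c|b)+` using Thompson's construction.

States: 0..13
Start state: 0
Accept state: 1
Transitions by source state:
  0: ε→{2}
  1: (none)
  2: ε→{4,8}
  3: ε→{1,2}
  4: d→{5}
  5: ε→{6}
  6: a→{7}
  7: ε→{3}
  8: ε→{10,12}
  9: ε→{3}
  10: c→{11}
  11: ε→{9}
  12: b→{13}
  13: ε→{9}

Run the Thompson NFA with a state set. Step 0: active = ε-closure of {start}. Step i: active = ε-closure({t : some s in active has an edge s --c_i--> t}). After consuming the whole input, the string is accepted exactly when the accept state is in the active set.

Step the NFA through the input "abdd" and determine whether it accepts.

Answer: REJECT

Trace:
start: ε-closure({0}) = {0,2,4,8,10,12}
'a' @ 1: {}  — dead — no transitions
rest 'bdd' ignored (set empty)
end set {} — state 1 not in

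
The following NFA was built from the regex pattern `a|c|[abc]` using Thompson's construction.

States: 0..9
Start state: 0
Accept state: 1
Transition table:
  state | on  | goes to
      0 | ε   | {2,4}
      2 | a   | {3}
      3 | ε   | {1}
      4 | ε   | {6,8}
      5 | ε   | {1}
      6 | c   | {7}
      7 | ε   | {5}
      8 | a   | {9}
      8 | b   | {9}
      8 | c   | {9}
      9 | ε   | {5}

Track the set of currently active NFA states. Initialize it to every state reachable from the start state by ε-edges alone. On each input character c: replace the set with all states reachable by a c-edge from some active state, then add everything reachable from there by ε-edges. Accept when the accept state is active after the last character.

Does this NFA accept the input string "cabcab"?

start: ε-closure({0}) = {0,2,4,6,8}
'c' @ 1: {1,5,7,9}  [accepting]
'a' @ 2: {}  — state set empty
rest 'bcab' ignored (set empty)
after full input: {}  (accept=1 not in)

Answer: REJECT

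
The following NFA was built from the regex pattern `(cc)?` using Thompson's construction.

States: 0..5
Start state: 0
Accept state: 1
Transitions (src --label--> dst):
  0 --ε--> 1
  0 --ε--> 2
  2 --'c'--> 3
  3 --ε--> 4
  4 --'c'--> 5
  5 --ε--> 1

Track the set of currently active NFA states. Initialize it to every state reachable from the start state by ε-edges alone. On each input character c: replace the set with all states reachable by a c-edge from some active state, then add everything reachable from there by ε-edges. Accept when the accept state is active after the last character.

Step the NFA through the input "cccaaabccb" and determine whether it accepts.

Answer: REJECT

Trace:
initial (ε-close {0}): {0,1,2}
'c' @ 1: {3,4}
'c' @ 2: {1,5}  (accept∈set)
'c' @ 3: {}  — no active states
rest 'aaabccb' ignored (set empty)
after full input: {}  (accept=1 not in)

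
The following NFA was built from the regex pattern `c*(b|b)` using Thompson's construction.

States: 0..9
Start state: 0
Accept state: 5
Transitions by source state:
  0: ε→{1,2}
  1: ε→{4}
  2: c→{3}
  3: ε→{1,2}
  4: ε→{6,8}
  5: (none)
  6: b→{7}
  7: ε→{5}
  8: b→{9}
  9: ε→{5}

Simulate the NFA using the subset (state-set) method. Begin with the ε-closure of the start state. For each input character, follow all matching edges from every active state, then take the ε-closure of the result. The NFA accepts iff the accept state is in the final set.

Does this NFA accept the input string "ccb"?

initial (ε-close {0}): {0,1,2,4,6,8}
'c' @ 1: {1,2,3,4,6,8}
'c' @ 2: {1,2,3,4,6,8}
'b' @ 3: {5,7,9}  ✓accept
end set {5,7,9} — state 5 in

Answer: ACCEPT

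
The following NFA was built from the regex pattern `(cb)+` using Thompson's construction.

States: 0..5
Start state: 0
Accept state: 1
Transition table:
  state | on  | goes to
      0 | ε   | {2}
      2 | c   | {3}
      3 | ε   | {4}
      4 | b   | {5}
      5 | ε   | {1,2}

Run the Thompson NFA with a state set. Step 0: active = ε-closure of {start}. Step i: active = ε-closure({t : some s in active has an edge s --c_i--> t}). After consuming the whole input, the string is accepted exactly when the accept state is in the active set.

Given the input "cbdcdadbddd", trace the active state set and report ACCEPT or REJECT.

Answer: REJECT

Steps:
initial (ε-close {0}): {0,2}
'c' @ 1: {3,4}
'b' @ 2: {1,2,5}  [accepting]
'd' @ 3: {}  — no active states
rest 'cdadbddd' ignored (set empty)
after full input: {}  (accept=1 not in)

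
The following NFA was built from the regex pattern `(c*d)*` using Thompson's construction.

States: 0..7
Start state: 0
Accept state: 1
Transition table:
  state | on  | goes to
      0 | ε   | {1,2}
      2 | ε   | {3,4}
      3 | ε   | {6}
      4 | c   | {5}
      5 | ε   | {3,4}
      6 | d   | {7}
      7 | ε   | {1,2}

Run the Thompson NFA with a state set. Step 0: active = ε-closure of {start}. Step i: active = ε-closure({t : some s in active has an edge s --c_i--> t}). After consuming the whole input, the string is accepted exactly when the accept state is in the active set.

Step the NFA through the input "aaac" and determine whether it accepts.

Answer: REJECT

Trace:
initial (ε-close {0}): {0,1,2,3,4,6}
'a' @ 1: {}  — state set empty
rest 'aac' ignored (set empty)
final: {}; accept 1 not in set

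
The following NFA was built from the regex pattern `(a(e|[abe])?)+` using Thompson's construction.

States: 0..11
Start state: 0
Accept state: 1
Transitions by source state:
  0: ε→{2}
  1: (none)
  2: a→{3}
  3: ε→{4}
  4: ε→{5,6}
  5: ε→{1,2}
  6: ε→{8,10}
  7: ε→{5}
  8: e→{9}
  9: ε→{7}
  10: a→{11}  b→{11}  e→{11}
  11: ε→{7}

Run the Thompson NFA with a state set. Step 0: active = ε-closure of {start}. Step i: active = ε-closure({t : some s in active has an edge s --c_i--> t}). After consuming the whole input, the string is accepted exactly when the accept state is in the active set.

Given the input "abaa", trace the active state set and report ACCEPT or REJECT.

Answer: ACCEPT

Derivation:
initial (ε-close {0}): {0,2}
'a' @ 1: {1,2,3,4,5,6,8,10}  (accept∈set)
'b' @ 2: {1,2,5,7,11}  (accept∈set)
'a' @ 3: {1,2,3,4,5,6,8,10}  (accept∈set)
'a' @ 4: {1,2,3,4,5,6,7,8,10,11}  (accept∈set)
end set {1,2,3,4,5,6,7,8,10,11} — state 1 in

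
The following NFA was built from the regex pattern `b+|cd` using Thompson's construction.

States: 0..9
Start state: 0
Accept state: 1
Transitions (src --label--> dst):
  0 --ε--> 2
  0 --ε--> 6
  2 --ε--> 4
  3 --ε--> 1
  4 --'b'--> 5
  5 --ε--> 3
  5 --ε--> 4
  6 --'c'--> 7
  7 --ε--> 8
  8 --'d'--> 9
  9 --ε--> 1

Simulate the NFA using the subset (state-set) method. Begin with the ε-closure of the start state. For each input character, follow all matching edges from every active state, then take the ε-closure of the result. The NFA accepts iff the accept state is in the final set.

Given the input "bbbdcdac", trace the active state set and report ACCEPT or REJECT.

S₀ = ε-closure({0}) = {0,2,4,6}
'b' @ 1: {1,3,4,5}  (accept∈set)
'b' @ 2: {1,3,4,5}  (accept∈set)
'b' @ 3: {1,3,4,5}  (accept∈set)
'd' @ 4: {}  — no active states
rest 'cdac' ignored (set empty)
after full input: {}  (accept=1 not in)

Answer: REJECT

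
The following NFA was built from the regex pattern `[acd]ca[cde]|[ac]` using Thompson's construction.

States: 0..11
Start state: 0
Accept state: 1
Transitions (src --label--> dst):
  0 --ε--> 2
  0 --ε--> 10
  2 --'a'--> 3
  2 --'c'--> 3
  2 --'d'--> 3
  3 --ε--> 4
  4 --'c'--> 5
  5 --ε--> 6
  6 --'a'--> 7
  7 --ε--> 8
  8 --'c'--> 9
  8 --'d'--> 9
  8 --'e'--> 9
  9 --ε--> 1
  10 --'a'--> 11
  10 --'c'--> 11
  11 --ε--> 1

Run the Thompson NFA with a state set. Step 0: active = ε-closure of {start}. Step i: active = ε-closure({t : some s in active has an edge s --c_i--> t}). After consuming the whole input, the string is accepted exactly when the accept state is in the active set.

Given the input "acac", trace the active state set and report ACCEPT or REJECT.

Answer: ACCEPT

Steps:
S₀ = ε-closure({0}) = {0,2,10}
'a' @ 1: {1,3,4,11}  [accepting]
'c' @ 2: {5,6}
'a' @ 3: {7,8}
'c' @ 4: {1,9}  [accepting]
end set {1,9} — state 1 in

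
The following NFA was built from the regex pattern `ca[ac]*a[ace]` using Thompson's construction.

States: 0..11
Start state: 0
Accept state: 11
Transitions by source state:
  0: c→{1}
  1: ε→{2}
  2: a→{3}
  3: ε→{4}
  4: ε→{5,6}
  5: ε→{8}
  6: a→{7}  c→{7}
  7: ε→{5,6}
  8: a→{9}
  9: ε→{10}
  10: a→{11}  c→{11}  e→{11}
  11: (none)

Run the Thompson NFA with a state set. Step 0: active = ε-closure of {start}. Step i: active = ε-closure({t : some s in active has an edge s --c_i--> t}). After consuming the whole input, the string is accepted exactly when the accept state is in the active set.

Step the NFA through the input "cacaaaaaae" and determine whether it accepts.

Answer: ACCEPT

Derivation:
initial (ε-close {0}): {0}
'c' @ 1: {1,2}
'a' @ 2: {3,4,5,6,8}
'c' @ 3: {5,6,7,8}
'a' @ 4: {5,6,7,8,9,10}
'a' @ 5: {5,6,7,8,9,10,11}  ✓accept
'a' @ 6: {5,6,7,8,9,10,11}  ✓accept
'a' @ 7: {5,6,7,8,9,10,11}  ✓accept
'a' @ 8: {5,6,7,8,9,10,11}  ✓accept
'a' @ 9: {5,6,7,8,9,10,11}  ✓accept
'e' @ 10: {11}  ✓accept
after full input: {11}  (accept=11 in)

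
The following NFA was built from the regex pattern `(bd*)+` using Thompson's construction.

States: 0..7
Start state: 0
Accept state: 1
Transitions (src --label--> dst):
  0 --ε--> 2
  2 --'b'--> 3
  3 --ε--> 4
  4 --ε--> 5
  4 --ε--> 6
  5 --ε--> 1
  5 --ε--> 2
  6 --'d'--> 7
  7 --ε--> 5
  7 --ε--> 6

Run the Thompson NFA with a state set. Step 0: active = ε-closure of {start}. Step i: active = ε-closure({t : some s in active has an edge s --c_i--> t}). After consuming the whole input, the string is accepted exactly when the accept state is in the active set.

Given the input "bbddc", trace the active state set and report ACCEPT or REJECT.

S₀ = ε-closure({0}) = {0,2}
'b' @ 1: {1,2,3,4,5,6}  ✓accept
'b' @ 2: {1,2,3,4,5,6}  ✓accept
'd' @ 3: {1,2,5,6,7}  ✓accept
'd' @ 4: {1,2,5,6,7}  ✓accept
'c' @ 5: {}  — state set empty
after full input: {}  (accept=1 not in)

Answer: REJECT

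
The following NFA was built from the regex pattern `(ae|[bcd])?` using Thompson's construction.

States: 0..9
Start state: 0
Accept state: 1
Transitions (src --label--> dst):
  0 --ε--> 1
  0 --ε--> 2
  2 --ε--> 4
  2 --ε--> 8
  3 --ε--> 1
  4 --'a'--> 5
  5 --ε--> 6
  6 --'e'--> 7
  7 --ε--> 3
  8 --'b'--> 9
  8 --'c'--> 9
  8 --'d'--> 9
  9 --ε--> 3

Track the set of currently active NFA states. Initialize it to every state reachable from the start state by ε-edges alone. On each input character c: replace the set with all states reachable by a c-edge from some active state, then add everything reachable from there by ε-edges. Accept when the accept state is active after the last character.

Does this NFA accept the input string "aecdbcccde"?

S₀ = ε-closure({0}) = {0,1,2,4,8}
'a' @ 1: {5,6}
'e' @ 2: {1,3,7}  ✓accept
'c' @ 3: {}  — no active states
rest 'dbcccde' ignored (set empty)
after full input: {}  (accept=1 not in)

Answer: REJECT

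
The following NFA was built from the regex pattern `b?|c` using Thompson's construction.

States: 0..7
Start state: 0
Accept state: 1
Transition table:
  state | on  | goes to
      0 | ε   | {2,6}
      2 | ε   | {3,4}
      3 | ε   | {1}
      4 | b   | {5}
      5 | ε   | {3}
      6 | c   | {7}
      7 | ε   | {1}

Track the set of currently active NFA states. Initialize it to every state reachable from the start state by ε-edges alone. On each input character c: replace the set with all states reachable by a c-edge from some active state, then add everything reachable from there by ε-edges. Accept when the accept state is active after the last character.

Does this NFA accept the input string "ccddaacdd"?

Answer: REJECT

Steps:
S₀ = ε-closure({0}) = {0,1,2,3,4,6}
'c' @ 1: {1,7}  [accepting]
'c' @ 2: {}  — state set empty
rest 'ddaacdd' ignored (set empty)
end set {} — state 1 not in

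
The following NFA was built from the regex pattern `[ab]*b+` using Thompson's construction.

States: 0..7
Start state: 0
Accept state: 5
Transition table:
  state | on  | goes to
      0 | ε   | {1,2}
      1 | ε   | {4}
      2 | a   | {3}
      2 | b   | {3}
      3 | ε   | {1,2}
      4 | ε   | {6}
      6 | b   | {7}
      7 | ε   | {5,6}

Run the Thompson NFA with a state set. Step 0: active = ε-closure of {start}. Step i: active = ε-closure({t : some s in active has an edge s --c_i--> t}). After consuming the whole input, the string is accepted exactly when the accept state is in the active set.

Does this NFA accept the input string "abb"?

Answer: ACCEPT

Steps:
start: ε-closure({0}) = {0,1,2,4,6}
'a' @ 1: {1,2,3,4,6}
'b' @ 2: {1,2,3,4,5,6,7}  [accepting]
'b' @ 3: {1,2,3,4,5,6,7}  [accepting]
end set {1,2,3,4,5,6,7} — state 5 in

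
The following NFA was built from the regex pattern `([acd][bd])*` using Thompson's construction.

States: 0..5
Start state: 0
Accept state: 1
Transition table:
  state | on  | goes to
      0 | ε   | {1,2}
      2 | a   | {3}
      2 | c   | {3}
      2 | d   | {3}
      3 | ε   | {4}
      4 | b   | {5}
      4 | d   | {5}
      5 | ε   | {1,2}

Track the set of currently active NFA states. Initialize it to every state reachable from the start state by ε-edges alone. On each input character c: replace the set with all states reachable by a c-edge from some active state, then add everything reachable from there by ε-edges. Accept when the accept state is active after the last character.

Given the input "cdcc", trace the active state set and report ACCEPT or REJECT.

S₀ = ε-closure({0}) = {0,1,2}
'c' @ 1: {3,4}
'd' @ 2: {1,2,5}  ✓accept
'c' @ 3: {3,4}
'c' @ 4: {}  — dead — no transitions
after full input: {}  (accept=1 not in)

Answer: REJECT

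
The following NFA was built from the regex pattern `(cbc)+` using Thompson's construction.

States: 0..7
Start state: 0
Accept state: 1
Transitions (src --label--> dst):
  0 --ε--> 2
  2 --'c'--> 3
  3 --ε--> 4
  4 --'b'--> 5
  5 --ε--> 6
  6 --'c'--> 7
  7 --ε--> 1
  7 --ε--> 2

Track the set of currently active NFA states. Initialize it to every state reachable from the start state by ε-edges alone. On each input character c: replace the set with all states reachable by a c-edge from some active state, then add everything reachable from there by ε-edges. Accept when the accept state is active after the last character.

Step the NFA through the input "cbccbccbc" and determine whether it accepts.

S₀ = ε-closure({0}) = {0,2}
'c' @ 1: {3,4}
'b' @ 2: {5,6}
'c' @ 3: {1,2,7}  (accept∈set)
'c' @ 4: {3,4}
'b' @ 5: {5,6}
'c' @ 6: {1,2,7}  (accept∈set)
'c' @ 7: {3,4}
'b' @ 8: {5,6}
'c' @ 9: {1,2,7}  (accept∈set)
end set {1,2,7} — state 1 in

Answer: ACCEPT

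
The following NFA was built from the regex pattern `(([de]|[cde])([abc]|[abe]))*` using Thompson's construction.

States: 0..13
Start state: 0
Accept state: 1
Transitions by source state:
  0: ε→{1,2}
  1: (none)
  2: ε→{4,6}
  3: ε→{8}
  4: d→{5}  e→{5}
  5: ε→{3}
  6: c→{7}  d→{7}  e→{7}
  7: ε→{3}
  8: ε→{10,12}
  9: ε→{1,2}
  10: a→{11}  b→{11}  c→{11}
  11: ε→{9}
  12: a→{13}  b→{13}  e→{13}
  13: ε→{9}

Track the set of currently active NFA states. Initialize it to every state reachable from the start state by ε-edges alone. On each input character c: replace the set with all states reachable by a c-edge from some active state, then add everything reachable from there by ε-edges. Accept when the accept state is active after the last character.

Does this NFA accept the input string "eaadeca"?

Answer: REJECT

Trace:
start: ε-closure({0}) = {0,1,2,4,6}
'e' @ 1: {3,5,7,8,10,12}
'a' @ 2: {1,2,4,6,9,11,13}  ✓accept
'a' @ 3: {}  — no active states
rest 'deca' ignored (set empty)
end set {} — state 1 not in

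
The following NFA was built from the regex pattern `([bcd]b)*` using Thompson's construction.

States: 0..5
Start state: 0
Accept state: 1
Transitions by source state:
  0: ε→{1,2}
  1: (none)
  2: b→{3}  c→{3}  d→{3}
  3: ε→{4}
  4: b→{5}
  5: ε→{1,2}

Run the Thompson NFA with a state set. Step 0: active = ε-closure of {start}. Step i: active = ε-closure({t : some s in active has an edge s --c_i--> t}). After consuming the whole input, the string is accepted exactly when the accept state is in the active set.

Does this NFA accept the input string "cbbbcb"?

initial (ε-close {0}): {0,1,2}
'c' @ 1: {3,4}
'b' @ 2: {1,2,5}  (accept∈set)
'b' @ 3: {3,4}
'b' @ 4: {1,2,5}  (accept∈set)
'c' @ 5: {3,4}
'b' @ 6: {1,2,5}  (accept∈set)
end set {1,2,5} — state 1 in

Answer: ACCEPT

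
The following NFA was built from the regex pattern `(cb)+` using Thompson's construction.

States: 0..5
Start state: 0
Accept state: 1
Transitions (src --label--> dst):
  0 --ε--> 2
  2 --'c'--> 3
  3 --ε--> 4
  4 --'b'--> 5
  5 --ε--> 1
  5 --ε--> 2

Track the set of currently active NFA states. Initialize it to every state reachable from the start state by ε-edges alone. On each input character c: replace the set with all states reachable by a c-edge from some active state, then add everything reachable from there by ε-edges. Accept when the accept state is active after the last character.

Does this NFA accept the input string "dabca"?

initial (ε-close {0}): {0,2}
'd' @ 1: {}  — dead — no transitions
rest 'abca' ignored (set empty)
after full input: {}  (accept=1 not in)

Answer: REJECT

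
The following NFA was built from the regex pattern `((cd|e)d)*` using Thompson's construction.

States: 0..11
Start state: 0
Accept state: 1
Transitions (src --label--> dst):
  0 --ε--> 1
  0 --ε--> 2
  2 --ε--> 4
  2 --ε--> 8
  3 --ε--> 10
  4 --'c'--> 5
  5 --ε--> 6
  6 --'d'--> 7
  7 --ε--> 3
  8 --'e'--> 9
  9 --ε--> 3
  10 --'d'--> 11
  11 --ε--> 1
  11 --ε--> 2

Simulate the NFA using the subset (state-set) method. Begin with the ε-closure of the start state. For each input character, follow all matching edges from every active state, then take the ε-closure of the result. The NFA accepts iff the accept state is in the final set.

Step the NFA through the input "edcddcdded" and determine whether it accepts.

Answer: ACCEPT

Derivation:
initial (ε-close {0}): {0,1,2,4,8}
'e' @ 1: {3,9,10}
'd' @ 2: {1,2,4,8,11}  (accept∈set)
'c' @ 3: {5,6}
'd' @ 4: {3,7,10}
'd' @ 5: {1,2,4,8,11}  (accept∈set)
'c' @ 6: {5,6}
'd' @ 7: {3,7,10}
'd' @ 8: {1,2,4,8,11}  (accept∈set)
'e' @ 9: {3,9,10}
'd' @ 10: {1,2,4,8,11}  (accept∈set)
end set {1,2,4,8,11} — state 1 in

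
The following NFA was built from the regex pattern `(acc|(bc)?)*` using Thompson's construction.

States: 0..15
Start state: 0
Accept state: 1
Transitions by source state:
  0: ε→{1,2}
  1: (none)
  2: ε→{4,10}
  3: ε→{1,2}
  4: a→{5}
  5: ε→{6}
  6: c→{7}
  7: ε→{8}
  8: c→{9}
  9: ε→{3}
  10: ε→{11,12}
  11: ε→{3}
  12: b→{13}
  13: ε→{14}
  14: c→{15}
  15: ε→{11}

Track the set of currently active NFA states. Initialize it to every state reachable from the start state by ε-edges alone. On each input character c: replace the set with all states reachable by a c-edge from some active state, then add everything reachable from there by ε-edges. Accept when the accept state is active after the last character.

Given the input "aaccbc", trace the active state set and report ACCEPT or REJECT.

S₀ = ε-closure({0}) = {0,1,2,3,4,10,11,12}
'a' @ 1: {5,6}
'a' @ 2: {}  — dead — no transitions
rest 'ccbc' ignored (set empty)
after full input: {}  (accept=1 not in)

Answer: REJECT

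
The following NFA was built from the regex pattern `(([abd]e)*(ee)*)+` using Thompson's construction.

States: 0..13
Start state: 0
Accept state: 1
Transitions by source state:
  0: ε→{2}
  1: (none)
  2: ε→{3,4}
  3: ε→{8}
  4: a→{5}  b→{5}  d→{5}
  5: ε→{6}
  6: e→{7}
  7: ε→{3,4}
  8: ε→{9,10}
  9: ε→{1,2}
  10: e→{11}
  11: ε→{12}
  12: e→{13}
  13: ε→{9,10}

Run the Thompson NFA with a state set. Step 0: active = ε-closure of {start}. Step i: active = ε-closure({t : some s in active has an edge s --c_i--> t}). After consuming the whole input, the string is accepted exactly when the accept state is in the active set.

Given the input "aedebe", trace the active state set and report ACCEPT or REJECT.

Answer: ACCEPT

Derivation:
start: ε-closure({0}) = {0,1,2,3,4,8,9,10}
'a' @ 1: {5,6}
'e' @ 2: {1,2,3,4,7,8,9,10}  [accepting]
'd' @ 3: {5,6}
'e' @ 4: {1,2,3,4,7,8,9,10}  [accepting]
'b' @ 5: {5,6}
'e' @ 6: {1,2,3,4,7,8,9,10}  [accepting]
final: {1,2,3,4,7,8,9,10}; accept 1 in set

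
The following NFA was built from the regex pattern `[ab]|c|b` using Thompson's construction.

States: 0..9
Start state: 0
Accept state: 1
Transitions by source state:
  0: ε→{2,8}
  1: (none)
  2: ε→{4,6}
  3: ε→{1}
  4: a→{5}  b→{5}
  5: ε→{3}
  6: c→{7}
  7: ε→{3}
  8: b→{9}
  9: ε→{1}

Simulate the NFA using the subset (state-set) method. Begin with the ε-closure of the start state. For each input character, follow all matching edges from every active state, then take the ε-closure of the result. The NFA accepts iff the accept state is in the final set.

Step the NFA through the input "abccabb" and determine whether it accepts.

Answer: REJECT

Steps:
S₀ = ε-closure({0}) = {0,2,4,6,8}
'a' @ 1: {1,3,5}  (accept∈set)
'b' @ 2: {}  — dead — no transitions
rest 'ccabb' ignored (set empty)
end set {} — state 1 not in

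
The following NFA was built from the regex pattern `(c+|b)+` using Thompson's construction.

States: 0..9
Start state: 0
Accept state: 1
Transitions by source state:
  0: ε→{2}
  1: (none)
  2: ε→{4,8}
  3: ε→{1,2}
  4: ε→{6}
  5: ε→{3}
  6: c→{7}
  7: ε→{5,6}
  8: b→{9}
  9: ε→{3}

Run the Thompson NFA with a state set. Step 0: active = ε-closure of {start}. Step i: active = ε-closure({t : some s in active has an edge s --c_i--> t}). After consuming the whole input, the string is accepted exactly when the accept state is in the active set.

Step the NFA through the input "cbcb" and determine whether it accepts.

start: ε-closure({0}) = {0,2,4,6,8}
'c' @ 1: {1,2,3,4,5,6,7,8}  [accepting]
'b' @ 2: {1,2,3,4,6,8,9}  [accepting]
'c' @ 3: {1,2,3,4,5,6,7,8}  [accepting]
'b' @ 4: {1,2,3,4,6,8,9}  [accepting]
after full input: {1,2,3,4,6,8,9}  (accept=1 in)

Answer: ACCEPT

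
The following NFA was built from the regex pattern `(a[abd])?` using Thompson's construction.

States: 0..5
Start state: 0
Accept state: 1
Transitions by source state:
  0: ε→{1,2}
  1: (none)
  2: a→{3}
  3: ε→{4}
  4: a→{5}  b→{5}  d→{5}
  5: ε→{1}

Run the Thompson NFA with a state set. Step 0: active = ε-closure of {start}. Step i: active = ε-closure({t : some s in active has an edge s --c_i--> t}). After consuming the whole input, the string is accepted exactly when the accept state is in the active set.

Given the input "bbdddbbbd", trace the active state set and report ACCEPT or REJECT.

Answer: REJECT

Trace:
initial (ε-close {0}): {0,1,2}
'b' @ 1: {}  — no active states
rest 'bdddbbbd' ignored (set empty)
final: {}; accept 1 not in set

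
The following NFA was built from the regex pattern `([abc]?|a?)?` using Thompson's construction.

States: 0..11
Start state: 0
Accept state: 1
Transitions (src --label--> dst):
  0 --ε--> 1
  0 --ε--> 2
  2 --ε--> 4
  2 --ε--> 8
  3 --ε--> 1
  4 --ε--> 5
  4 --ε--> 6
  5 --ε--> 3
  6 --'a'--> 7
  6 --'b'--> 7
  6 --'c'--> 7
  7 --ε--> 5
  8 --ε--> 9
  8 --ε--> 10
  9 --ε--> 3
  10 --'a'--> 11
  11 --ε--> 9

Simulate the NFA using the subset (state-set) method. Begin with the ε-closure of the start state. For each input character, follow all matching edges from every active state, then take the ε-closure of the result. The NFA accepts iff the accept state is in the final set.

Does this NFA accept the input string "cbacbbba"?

initial (ε-close {0}): {0,1,2,3,4,5,6,8,9,10}
'c' @ 1: {1,3,5,7}  (accept∈set)
'b' @ 2: {}  — state set empty
rest 'acbbba' ignored (set empty)
after full input: {}  (accept=1 not in)

Answer: REJECT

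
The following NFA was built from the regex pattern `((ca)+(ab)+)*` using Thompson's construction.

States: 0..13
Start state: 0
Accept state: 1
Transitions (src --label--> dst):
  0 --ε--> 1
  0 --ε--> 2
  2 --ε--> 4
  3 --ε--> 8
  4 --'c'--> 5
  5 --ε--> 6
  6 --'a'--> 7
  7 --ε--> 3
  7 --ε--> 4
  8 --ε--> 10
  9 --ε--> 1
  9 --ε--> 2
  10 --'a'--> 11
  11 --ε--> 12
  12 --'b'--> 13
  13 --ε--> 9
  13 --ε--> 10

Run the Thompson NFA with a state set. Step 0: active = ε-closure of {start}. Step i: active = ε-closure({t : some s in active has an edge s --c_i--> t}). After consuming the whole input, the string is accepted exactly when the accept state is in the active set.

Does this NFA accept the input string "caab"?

S₀ = ε-closure({0}) = {0,1,2,4}
'c' @ 1: {5,6}
'a' @ 2: {3,4,7,8,10}
'a' @ 3: {11,12}
'b' @ 4: {1,2,4,9,10,13}  [accepting]
end set {1,2,4,9,10,13} — state 1 in

Answer: ACCEPT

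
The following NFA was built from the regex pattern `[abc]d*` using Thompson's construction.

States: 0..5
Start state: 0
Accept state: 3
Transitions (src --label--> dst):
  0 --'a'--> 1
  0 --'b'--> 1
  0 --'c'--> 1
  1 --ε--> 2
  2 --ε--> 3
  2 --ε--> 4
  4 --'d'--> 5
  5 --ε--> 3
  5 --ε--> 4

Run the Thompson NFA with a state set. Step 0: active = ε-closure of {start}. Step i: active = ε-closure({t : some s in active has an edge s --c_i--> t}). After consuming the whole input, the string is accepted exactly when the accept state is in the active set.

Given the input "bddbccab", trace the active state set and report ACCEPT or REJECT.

S₀ = ε-closure({0}) = {0}
'b' @ 1: {1,2,3,4}  (accept∈set)
'd' @ 2: {3,4,5}  (accept∈set)
'd' @ 3: {3,4,5}  (accept∈set)
'b' @ 4: {}  — dead — no transitions
rest 'ccab' ignored (set empty)
end set {} — state 3 not in

Answer: REJECT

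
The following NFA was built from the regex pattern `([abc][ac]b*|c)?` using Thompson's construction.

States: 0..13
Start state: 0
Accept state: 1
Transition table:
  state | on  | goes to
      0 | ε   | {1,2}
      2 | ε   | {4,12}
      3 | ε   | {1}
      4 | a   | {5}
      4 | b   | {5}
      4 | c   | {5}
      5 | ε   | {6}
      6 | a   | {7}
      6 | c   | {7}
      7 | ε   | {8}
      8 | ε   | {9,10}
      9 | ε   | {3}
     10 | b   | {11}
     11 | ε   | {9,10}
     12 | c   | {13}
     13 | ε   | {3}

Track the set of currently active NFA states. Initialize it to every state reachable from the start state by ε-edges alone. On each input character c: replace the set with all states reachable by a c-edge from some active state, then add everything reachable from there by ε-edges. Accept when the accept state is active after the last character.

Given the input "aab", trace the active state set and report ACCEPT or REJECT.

initial (ε-close {0}): {0,1,2,4,12}
'a' @ 1: {5,6}
'a' @ 2: {1,3,7,8,9,10}  [accepting]
'b' @ 3: {1,3,9,10,11}  [accepting]
after full input: {1,3,9,10,11}  (accept=1 in)

Answer: ACCEPT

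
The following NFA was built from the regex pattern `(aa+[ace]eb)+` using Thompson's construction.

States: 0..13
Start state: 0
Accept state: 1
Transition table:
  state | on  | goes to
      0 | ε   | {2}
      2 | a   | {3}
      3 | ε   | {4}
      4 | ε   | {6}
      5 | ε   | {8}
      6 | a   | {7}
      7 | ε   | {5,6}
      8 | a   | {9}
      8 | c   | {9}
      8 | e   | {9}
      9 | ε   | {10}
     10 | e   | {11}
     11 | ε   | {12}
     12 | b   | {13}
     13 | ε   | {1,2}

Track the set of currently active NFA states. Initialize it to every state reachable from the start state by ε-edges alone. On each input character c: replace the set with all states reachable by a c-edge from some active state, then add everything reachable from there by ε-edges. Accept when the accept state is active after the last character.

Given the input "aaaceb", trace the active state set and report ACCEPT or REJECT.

start: ε-closure({0}) = {0,2}
'a' @ 1: {3,4,6}
'a' @ 2: {5,6,7,8}
'a' @ 3: {5,6,7,8,9,10}
'c' @ 4: {9,10}
'e' @ 5: {11,12}
'b' @ 6: {1,2,13}  (accept∈set)
final: {1,2,13}; accept 1 in set

Answer: ACCEPT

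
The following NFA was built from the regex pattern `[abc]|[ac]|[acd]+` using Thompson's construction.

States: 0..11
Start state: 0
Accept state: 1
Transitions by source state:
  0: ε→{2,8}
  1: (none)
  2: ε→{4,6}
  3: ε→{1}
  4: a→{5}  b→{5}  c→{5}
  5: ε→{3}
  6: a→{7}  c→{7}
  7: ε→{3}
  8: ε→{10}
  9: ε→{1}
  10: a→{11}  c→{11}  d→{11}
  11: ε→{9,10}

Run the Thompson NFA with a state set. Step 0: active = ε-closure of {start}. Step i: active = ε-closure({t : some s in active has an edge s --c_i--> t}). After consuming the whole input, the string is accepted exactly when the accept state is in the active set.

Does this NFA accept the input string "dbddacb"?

Answer: REJECT

Trace:
S₀ = ε-closure({0}) = {0,2,4,6,8,10}
'd' @ 1: {1,9,10,11}  ✓accept
'b' @ 2: {}  — dead — no transitions
rest 'ddacb' ignored (set empty)
after full input: {}  (accept=1 not in)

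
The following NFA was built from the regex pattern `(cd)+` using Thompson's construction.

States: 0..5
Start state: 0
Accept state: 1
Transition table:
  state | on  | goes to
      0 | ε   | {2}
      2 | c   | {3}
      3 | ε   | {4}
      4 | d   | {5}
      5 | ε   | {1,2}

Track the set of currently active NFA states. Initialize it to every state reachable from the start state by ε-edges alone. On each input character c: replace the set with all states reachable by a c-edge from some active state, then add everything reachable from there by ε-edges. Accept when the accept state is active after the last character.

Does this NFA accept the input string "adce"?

start: ε-closure({0}) = {0,2}
'a' @ 1: {}  — no active states
rest 'dce' ignored (set empty)
end set {} — state 1 not in

Answer: REJECT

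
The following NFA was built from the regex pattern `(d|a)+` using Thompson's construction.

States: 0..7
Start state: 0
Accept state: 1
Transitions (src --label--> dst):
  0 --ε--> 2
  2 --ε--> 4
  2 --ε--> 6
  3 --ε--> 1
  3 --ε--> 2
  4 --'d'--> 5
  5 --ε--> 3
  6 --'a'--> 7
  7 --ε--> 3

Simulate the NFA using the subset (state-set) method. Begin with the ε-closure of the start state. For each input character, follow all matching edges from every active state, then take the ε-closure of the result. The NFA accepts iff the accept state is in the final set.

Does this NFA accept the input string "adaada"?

initial (ε-close {0}): {0,2,4,6}
'a' @ 1: {1,2,3,4,6,7}  (accept∈set)
'd' @ 2: {1,2,3,4,5,6}  (accept∈set)
'a' @ 3: {1,2,3,4,6,7}  (accept∈set)
'a' @ 4: {1,2,3,4,6,7}  (accept∈set)
'd' @ 5: {1,2,3,4,5,6}  (accept∈set)
'a' @ 6: {1,2,3,4,6,7}  (accept∈set)
after full input: {1,2,3,4,6,7}  (accept=1 in)

Answer: ACCEPT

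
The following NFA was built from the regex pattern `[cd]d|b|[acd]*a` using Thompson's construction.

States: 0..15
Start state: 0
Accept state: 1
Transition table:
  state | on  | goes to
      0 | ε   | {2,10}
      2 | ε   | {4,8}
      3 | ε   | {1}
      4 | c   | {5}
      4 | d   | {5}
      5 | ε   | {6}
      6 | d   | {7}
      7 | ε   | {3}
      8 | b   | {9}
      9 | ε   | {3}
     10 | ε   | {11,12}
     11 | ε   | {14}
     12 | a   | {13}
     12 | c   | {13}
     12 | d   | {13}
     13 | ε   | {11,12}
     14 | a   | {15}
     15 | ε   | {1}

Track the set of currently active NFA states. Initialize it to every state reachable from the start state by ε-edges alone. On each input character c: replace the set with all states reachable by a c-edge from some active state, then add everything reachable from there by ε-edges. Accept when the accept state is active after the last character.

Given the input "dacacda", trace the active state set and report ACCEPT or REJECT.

Answer: ACCEPT

Derivation:
initial (ε-close {0}): {0,2,4,8,10,11,12,14}
'd' @ 1: {5,6,11,12,13,14}
'a' @ 2: {1,11,12,13,14,15}  (accept∈set)
'c' @ 3: {11,12,13,14}
'a' @ 4: {1,11,12,13,14,15}  (accept∈set)
'c' @ 5: {11,12,13,14}
'd' @ 6: {11,12,13,14}
'a' @ 7: {1,11,12,13,14,15}  (accept∈set)
end set {1,11,12,13,14,15} — state 1 in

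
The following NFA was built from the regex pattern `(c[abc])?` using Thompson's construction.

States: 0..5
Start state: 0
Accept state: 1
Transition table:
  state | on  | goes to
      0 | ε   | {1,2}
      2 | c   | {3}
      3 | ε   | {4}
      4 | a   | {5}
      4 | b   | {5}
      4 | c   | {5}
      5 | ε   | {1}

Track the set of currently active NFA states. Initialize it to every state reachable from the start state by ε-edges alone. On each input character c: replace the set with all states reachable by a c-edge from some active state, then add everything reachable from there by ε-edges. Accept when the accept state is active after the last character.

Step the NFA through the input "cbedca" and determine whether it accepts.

initial (ε-close {0}): {0,1,2}
'c' @ 1: {3,4}
'b' @ 2: {1,5}  [accepting]
'e' @ 3: {}  — dead — no transitions
rest 'dca' ignored (set empty)
after full input: {}  (accept=1 not in)

Answer: REJECT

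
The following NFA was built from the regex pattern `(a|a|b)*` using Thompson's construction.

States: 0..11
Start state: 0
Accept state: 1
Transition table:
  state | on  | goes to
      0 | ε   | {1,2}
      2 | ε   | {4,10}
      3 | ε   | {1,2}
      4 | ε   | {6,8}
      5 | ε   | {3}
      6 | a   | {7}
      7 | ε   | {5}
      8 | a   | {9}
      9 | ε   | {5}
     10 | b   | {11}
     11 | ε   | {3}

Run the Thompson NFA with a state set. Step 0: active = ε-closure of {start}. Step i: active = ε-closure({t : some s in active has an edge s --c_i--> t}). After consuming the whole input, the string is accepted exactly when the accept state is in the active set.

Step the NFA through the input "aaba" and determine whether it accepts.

start: ε-closure({0}) = {0,1,2,4,6,8,10}
'a' @ 1: {1,2,3,4,5,6,7,8,9,10}  ✓accept
'a' @ 2: {1,2,3,4,5,6,7,8,9,10}  ✓accept
'b' @ 3: {1,2,3,4,6,8,10,11}  ✓accept
'a' @ 4: {1,2,3,4,5,6,7,8,9,10}  ✓accept
end set {1,2,3,4,5,6,7,8,9,10} — state 1 in

Answer: ACCEPT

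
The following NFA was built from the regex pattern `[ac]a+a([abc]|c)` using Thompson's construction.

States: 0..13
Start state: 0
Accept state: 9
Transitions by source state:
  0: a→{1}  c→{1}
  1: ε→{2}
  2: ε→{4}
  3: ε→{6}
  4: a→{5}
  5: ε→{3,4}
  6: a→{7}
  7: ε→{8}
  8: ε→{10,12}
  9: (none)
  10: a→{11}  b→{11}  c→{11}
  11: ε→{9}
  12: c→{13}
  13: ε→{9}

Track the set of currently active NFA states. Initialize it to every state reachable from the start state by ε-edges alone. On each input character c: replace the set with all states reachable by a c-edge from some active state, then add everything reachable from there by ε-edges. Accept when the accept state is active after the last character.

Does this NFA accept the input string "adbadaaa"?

Answer: REJECT

Steps:
S₀ = ε-closure({0}) = {0}
'a' @ 1: {1,2,4}
'd' @ 2: {}  — state set empty
rest 'badaaa' ignored (set empty)
final: {}; accept 9 not in set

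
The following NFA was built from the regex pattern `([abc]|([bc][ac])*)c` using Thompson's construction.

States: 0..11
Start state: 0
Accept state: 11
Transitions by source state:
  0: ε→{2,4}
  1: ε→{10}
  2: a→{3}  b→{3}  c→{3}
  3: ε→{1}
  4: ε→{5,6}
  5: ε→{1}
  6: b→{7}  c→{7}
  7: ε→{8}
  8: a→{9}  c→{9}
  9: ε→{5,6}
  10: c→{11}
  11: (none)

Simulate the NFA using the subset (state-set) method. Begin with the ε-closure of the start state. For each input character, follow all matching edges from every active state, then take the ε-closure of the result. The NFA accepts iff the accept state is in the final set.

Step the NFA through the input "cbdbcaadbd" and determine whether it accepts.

Answer: REJECT

Trace:
initial (ε-close {0}): {0,1,2,4,5,6,10}
'c' @ 1: {1,3,7,8,10,11}  [accepting]
'b' @ 2: {}  — no active states
rest 'dbcaadbd' ignored (set empty)
after full input: {}  (accept=11 not in)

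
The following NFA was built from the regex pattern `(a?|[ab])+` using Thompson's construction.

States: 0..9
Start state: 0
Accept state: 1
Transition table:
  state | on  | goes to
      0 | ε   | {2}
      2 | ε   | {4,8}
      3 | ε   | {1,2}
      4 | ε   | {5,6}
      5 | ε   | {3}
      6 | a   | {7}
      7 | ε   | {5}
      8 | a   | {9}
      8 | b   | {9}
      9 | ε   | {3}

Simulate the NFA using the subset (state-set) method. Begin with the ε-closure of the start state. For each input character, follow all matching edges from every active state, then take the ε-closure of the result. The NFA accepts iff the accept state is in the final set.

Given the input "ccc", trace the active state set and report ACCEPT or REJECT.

Answer: REJECT

Trace:
initial (ε-close {0}): {0,1,2,3,4,5,6,8}
'c' @ 1: {}  — no active states
rest 'cc' ignored (set empty)
final: {}; accept 1 not in set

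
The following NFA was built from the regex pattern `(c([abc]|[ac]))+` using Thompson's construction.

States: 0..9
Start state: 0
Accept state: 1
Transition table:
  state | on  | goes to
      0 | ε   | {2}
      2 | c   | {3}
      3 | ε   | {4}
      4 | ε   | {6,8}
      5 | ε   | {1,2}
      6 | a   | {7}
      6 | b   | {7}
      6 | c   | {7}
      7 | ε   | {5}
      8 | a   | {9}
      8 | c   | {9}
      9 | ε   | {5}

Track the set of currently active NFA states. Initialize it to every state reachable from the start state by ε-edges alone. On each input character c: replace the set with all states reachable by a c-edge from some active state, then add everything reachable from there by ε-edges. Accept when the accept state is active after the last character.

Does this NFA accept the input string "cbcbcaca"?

Answer: ACCEPT

Trace:
initial (ε-close {0}): {0,2}
'c' @ 1: {3,4,6,8}
'b' @ 2: {1,2,5,7}  (accept∈set)
'c' @ 3: {3,4,6,8}
'b' @ 4: {1,2,5,7}  (accept∈set)
'c' @ 5: {3,4,6,8}
'a' @ 6: {1,2,5,7,9}  (accept∈set)
'c' @ 7: {3,4,6,8}
'a' @ 8: {1,2,5,7,9}  (accept∈set)
end set {1,2,5,7,9} — state 1 in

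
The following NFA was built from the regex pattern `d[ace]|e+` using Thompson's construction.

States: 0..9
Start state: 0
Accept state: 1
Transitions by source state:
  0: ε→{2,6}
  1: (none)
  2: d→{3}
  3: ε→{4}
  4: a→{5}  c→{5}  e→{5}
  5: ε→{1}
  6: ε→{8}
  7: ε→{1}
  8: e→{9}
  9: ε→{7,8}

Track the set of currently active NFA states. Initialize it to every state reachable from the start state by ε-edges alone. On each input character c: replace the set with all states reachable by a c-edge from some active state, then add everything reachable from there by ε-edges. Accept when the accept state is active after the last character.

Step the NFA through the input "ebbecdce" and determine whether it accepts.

Answer: REJECT

Steps:
start: ε-closure({0}) = {0,2,6,8}
'e' @ 1: {1,7,8,9}  ✓accept
'b' @ 2: {}  — state set empty
rest 'becdce' ignored (set empty)
final: {}; accept 1 not in set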